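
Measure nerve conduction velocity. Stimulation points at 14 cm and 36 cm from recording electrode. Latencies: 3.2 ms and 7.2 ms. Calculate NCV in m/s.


Distance = (36 - 14) / 100 = 0.22 m
dt = (7.2 - 3.2) / 1000 = 0.004 s
NCV = dist / dt = 55 m/s


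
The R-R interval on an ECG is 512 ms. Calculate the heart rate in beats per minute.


HR = 60 / RR_interval(s)
RR = 512 ms = 0.512 s
HR = 60 / 0.512 = 117.2 bpm


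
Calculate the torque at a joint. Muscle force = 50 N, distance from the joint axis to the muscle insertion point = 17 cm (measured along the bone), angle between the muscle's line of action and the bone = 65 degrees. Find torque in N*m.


Torque = F * d * sin(theta)   (moment arm = d*sin(theta))
d = 17 cm = 0.17 m
Torque = 50 * 0.17 * sin(65)
Torque = 7.704 N*m


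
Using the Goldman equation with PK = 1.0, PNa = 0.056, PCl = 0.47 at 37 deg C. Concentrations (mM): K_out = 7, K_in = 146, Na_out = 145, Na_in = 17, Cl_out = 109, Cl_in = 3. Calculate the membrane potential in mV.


Vm = (RT/F)*ln((PK*Ko + PNa*Nao + PCl*Cli)/(PK*Ki + PNa*Nai + PCl*Clo))
Numer = 16.53, Denom = 198.182
Vm = -66.39 mV


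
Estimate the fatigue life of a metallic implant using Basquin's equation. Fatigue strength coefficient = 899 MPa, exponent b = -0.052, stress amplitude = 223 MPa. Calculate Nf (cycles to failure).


sigma_a = sigma_f' * (2Nf)^b
2Nf = (sigma_a/sigma_f')^(1/b)
2Nf = (223/899)^(1/-0.052)
2Nf = 4.3990823e+11
Nf = 2.1995e+11


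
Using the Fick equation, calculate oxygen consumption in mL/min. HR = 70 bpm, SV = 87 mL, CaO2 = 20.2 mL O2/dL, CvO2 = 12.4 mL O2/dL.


CO = HR*SV = 70*87/1000 = 6.09 L/min
a-v O2 diff = 20.2 - 12.4 = 7.8 mL/dL
VO2 = CO * (CaO2-CvO2) * 10 dL/L
VO2 = 6.09 * 7.8 * 10
VO2 = 475 mL/min


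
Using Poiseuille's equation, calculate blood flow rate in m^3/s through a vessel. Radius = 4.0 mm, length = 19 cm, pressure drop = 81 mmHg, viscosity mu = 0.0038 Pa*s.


Q = pi*r^4*dP / (8*mu*L)
r = 0.004 m, L = 0.19 m
dP = 81 mmHg = 10799.082 Pa
Q = 0.001504 m^3/s


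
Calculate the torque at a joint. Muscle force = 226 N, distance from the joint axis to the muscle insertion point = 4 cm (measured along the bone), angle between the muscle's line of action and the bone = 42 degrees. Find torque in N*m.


Torque = F * d * sin(theta)   (moment arm = d*sin(theta))
d = 4 cm = 0.04 m
Torque = 226 * 0.04 * sin(42)
Torque = 6.049 N*m


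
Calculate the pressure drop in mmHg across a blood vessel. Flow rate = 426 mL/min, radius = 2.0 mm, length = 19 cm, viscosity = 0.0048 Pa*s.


dP = 8*mu*L*Q / (pi*r^4)
Q = 426 mL/min = 7.1e-06 m^3/s
dP = 1030.56 Pa = 1030.56 / 133.322 mmHg = 7.73 mmHg


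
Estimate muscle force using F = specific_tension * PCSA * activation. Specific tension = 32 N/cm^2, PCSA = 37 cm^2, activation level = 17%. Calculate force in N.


F = sigma * PCSA * activation
F = 32 * 37 * 0.17
F = 201.3 N


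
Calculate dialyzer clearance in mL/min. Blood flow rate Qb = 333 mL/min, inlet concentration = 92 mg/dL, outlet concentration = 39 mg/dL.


K = Qb * (Cb_in - Cb_out) / Cb_in
K = 333 * (92 - 39) / 92
K = 191.8 mL/min


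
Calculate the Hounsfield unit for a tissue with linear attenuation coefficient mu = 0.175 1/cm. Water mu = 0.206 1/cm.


HU = ((mu_tissue - mu_water) / mu_water) * 1000
HU = ((0.175 - 0.206) / 0.206) * 1000
HU = -150.5


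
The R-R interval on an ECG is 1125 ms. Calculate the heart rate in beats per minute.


HR = 60 / RR_interval(s)
RR = 1125 ms = 1.125 s
HR = 60 / 1.125 = 53.33 bpm


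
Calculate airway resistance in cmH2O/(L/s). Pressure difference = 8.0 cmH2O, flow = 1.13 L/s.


R = dP / flow
R = 8.0 / 1.13
R = 7.08 cmH2O/(L/s)


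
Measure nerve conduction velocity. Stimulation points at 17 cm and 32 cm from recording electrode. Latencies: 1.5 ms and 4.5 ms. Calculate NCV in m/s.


Distance = (32 - 17) / 100 = 0.15 m
dt = (4.5 - 1.5) / 1000 = 0.003 s
NCV = dist / dt = 50 m/s


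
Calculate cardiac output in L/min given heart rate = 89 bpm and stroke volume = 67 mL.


CO = HR * SV
CO = 89 * 67 / 1000
CO = 5.963 L/min


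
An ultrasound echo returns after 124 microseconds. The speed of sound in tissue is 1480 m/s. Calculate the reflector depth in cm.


depth = c * t / 2
t = 124 us = 1.2400e-04 s
depth = 1480 * 1.2400e-04 / 2
depth = 0.09176 m = 9.176 cm


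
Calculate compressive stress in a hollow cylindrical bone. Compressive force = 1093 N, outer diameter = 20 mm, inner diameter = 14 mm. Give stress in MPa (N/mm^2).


A = pi*(r_o^2 - r_i^2)
r_o = 10 mm, r_i = 7 mm
A = 160.221 mm^2
sigma = F/A = 1093 / 160.221
sigma = 6.822 MPa


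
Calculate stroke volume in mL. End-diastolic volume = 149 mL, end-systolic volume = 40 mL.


SV = EDV - ESV
SV = 149 - 40
SV = 109 mL


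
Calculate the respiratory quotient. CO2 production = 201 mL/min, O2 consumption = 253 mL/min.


RQ = VCO2 / VO2
RQ = 201 / 253
RQ = 0.7945


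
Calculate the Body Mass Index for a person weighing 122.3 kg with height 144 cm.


BMI = weight / height^2
height = 144 cm = 1.44 m
BMI = 122.3 / 1.44^2
BMI = 58.98 kg/m^2


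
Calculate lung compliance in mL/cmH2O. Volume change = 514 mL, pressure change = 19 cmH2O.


C = dV / dP
C = 514 / 19
C = 27.05 mL/cmH2O


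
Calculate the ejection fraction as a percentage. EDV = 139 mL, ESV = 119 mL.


SV = EDV - ESV = 139 - 119 = 20 mL
EF = SV/EDV * 100 = 20/139 * 100
EF = 14.39%


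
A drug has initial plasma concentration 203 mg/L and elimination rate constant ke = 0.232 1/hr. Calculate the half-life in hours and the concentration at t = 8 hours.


t_half = ln(2) / ke = 0.693147 / 0.232 = 2.988 hr
C(t) = C0 * exp(-ke*t) = 203 * exp(-0.232*8)
C(8) = 31.73 mg/L


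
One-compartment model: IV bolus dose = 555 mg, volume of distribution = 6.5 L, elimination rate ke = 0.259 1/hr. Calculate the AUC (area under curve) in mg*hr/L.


C0 = Dose/Vd = 555/6.5 = 85.3846 mg/L
AUC = C0/ke = 85.3846/0.259
AUC = 329.7 mg*hr/L


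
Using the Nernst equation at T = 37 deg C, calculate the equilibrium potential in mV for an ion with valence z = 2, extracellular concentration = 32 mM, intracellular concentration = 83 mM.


E = (RT/(zF)) * ln(C_out/C_in)
T = 37 + 273.15 = 310.15 K
E = (8.314 * 310.15 / (2 * 96485)) * ln(32/83)
E = -12.74 mV


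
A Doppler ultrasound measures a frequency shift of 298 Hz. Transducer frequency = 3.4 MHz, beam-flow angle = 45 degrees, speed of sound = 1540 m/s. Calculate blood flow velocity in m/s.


v = fd * c / (2 * f0 * cos(theta))
v = 298 * 1540 / (2 * 3.4000e+06 * cos(45))
v = 0.09544 m/s


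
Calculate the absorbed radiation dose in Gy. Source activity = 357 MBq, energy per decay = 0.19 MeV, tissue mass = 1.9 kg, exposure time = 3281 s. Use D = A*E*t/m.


A = 357 MBq = 3.5700e+08 Bq
E = 0.19 MeV = 3.0438e-14 J
D = A*E*t/m = 3.5700e+08*3.0438e-14*3281/1.9
D = 0.01876 Gy


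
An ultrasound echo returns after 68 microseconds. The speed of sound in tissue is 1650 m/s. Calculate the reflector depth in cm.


depth = c * t / 2
t = 68 us = 6.8000e-05 s
depth = 1650 * 6.8000e-05 / 2
depth = 0.0561 m = 5.61 cm


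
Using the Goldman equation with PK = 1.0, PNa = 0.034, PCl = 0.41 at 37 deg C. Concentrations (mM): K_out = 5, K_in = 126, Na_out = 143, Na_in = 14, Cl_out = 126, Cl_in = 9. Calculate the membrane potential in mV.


Vm = (RT/F)*ln((PK*Ko + PNa*Nao + PCl*Cli)/(PK*Ki + PNa*Nai + PCl*Clo))
Numer = 13.552, Denom = 178.136
Vm = -68.84 mV


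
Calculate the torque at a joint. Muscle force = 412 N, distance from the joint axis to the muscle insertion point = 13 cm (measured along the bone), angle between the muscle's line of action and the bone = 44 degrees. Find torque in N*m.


Torque = F * d * sin(theta)   (moment arm = d*sin(theta))
d = 13 cm = 0.13 m
Torque = 412 * 0.13 * sin(44)
Torque = 37.21 N*m


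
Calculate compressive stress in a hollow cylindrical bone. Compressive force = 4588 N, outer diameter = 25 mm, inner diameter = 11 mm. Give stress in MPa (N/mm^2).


A = pi*(r_o^2 - r_i^2)
r_o = 12.5 mm, r_i = 5.5 mm
A = 395.841 mm^2
sigma = F/A = 4588 / 395.841
sigma = 11.59 MPa


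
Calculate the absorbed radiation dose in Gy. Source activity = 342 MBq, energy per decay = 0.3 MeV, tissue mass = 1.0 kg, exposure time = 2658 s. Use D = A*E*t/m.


A = 342 MBq = 3.4200e+08 Bq
E = 0.3 MeV = 4.806e-14 J
D = A*E*t/m = 3.4200e+08*4.806e-14*2658/1.0
D = 0.04369 Gy


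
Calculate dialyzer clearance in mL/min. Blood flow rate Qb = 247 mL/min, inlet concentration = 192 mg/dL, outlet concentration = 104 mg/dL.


K = Qb * (Cb_in - Cb_out) / Cb_in
K = 247 * (192 - 104) / 192
K = 113.2 mL/min


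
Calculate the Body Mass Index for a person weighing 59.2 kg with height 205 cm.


BMI = weight / height^2
height = 205 cm = 2.05 m
BMI = 59.2 / 2.05^2
BMI = 14.09 kg/m^2


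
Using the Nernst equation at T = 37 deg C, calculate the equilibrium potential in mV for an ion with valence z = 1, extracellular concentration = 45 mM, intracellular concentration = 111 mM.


E = (RT/(zF)) * ln(C_out/C_in)
T = 37 + 273.15 = 310.15 K
E = (8.314 * 310.15 / (1 * 96485)) * ln(45/111)
E = -24.13 mV


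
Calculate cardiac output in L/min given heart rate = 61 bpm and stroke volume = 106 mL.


CO = HR * SV
CO = 61 * 106 / 1000
CO = 6.466 L/min


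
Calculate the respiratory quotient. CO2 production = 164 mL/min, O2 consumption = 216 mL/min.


RQ = VCO2 / VO2
RQ = 164 / 216
RQ = 0.7593


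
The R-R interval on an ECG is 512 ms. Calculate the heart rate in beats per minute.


HR = 60 / RR_interval(s)
RR = 512 ms = 0.512 s
HR = 60 / 0.512 = 117.2 bpm


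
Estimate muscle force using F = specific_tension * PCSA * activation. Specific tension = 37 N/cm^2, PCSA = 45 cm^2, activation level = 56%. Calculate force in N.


F = sigma * PCSA * activation
F = 37 * 45 * 0.56
F = 932.4 N


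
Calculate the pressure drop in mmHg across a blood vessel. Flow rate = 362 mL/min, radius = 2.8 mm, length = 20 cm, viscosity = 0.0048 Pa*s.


dP = 8*mu*L*Q / (pi*r^4)
Q = 362 mL/min = 6.03333e-06 m^3/s
dP = 239.959 Pa = 239.959 / 133.322 mmHg = 1.8 mmHg


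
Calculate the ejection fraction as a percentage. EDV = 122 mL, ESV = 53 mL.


SV = EDV - ESV = 122 - 53 = 69 mL
EF = SV/EDV * 100 = 69/122 * 100
EF = 56.56%


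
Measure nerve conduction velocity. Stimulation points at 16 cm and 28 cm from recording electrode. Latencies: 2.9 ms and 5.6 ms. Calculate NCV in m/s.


Distance = (28 - 16) / 100 = 0.12 m
dt = (5.6 - 2.9) / 1000 = 0.0027 s
NCV = dist / dt = 44.44 m/s


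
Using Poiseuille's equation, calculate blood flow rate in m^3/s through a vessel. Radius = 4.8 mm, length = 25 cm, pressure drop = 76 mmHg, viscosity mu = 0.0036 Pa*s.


Q = pi*r^4*dP / (8*mu*L)
r = 0.0048 m, L = 0.25 m
dP = 76 mmHg = 10132.472 Pa
Q = 0.002347 m^3/s


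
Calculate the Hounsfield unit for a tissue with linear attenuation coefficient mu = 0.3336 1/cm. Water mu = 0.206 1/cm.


HU = ((mu_tissue - mu_water) / mu_water) * 1000
HU = ((0.3336 - 0.206) / 0.206) * 1000
HU = 619.4


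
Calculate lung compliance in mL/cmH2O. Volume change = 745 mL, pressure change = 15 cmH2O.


C = dV / dP
C = 745 / 15
C = 49.67 mL/cmH2O


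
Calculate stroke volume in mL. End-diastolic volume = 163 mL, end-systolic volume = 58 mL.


SV = EDV - ESV
SV = 163 - 58
SV = 105 mL


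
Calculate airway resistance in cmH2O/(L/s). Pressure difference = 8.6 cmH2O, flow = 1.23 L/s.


R = dP / flow
R = 8.6 / 1.23
R = 6.992 cmH2O/(L/s)


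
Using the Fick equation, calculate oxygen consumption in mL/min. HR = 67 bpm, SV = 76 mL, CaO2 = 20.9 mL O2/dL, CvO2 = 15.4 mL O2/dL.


CO = HR*SV = 67*76/1000 = 5.092 L/min
a-v O2 diff = 20.9 - 15.4 = 5.5 mL/dL
VO2 = CO * (CaO2-CvO2) * 10 dL/L
VO2 = 5.092 * 5.5 * 10
VO2 = 280.1 mL/min


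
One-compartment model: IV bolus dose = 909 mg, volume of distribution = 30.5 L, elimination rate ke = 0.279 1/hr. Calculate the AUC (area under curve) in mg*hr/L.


C0 = Dose/Vd = 909/30.5 = 29.8033 mg/L
AUC = C0/ke = 29.8033/0.279
AUC = 106.8 mg*hr/L


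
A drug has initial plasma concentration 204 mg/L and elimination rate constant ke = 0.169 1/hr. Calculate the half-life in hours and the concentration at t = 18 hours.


t_half = ln(2) / ke = 0.693147 / 0.169 = 4.101 hr
C(t) = C0 * exp(-ke*t) = 204 * exp(-0.169*18)
C(18) = 9.739 mg/L


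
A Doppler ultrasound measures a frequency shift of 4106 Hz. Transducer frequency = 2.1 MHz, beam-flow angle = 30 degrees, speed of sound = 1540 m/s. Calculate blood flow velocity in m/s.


v = fd * c / (2 * f0 * cos(theta))
v = 4106 * 1540 / (2 * 2.1000e+06 * cos(30))
v = 1.738 m/s


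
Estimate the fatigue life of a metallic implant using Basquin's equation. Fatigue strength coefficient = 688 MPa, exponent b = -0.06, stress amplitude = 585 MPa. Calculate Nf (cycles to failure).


sigma_a = sigma_f' * (2Nf)^b
2Nf = (sigma_a/sigma_f')^(1/b)
2Nf = (585/688)^(1/-0.06)
2Nf = 14.923689
Nf = 7.462


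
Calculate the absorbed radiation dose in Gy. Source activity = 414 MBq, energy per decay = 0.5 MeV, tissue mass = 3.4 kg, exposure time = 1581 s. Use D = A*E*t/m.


A = 414 MBq = 4.1400e+08 Bq
E = 0.5 MeV = 8.01e-14 J
D = A*E*t/m = 4.1400e+08*8.01e-14*1581/3.4
D = 0.01542 Gy


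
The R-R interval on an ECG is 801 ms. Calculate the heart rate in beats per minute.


HR = 60 / RR_interval(s)
RR = 801 ms = 0.801 s
HR = 60 / 0.801 = 74.91 bpm


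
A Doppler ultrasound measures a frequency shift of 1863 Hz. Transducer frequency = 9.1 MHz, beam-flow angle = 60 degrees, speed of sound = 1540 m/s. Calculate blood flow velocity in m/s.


v = fd * c / (2 * f0 * cos(theta))
v = 1863 * 1540 / (2 * 9.1000e+06 * cos(60))
v = 0.3153 m/s


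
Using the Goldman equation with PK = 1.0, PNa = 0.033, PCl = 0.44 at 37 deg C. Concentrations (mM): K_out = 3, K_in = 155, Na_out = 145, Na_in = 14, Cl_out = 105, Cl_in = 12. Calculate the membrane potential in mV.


Vm = (RT/F)*ln((PK*Ko + PNa*Nao + PCl*Cli)/(PK*Ki + PNa*Nai + PCl*Clo))
Numer = 13.065, Denom = 201.662
Vm = -73.14 mV


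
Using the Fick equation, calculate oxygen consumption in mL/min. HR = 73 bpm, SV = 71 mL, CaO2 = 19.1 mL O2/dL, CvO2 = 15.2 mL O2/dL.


CO = HR*SV = 73*71/1000 = 5.183 L/min
a-v O2 diff = 19.1 - 15.2 = 3.9 mL/dL
VO2 = CO * (CaO2-CvO2) * 10 dL/L
VO2 = 5.183 * 3.9 * 10
VO2 = 202.1 mL/min


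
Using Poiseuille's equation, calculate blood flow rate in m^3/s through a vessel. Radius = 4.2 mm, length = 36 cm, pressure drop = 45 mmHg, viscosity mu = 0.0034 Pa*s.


Q = pi*r^4*dP / (8*mu*L)
r = 0.0042 m, L = 0.36 m
dP = 45 mmHg = 5999.49 Pa
Q = 5.9895e-04 m^3/s


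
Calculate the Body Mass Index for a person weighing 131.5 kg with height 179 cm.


BMI = weight / height^2
height = 179 cm = 1.79 m
BMI = 131.5 / 1.79^2
BMI = 41.04 kg/m^2


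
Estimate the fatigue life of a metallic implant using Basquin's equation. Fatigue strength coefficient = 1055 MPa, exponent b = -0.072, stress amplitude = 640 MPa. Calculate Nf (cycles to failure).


sigma_a = sigma_f' * (2Nf)^b
2Nf = (sigma_a/sigma_f')^(1/b)
2Nf = (640/1055)^(1/-0.072)
2Nf = 1034.8934
Nf = 517.4


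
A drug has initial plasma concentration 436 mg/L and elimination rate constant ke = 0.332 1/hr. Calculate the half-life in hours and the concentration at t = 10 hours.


t_half = ln(2) / ke = 0.693147 / 0.332 = 2.088 hr
C(t) = C0 * exp(-ke*t) = 436 * exp(-0.332*10)
C(10) = 15.76 mg/L


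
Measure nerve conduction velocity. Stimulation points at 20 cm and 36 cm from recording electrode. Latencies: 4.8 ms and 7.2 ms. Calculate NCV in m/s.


Distance = (36 - 20) / 100 = 0.16 m
dt = (7.2 - 4.8) / 1000 = 0.0024 s
NCV = dist / dt = 66.67 m/s


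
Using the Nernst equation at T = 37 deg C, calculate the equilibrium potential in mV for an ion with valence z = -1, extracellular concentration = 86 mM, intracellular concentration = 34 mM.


E = (RT/(zF)) * ln(C_out/C_in)
T = 37 + 273.15 = 310.15 K
E = (8.314 * 310.15 / (-1 * 96485)) * ln(86/34)
E = -24.8 mV


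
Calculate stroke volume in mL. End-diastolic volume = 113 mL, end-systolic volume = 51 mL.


SV = EDV - ESV
SV = 113 - 51
SV = 62 mL


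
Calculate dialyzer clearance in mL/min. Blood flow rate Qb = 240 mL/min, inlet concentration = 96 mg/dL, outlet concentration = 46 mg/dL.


K = Qb * (Cb_in - Cb_out) / Cb_in
K = 240 * (96 - 46) / 96
K = 125 mL/min


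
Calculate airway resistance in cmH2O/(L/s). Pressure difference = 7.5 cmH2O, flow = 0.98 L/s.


R = dP / flow
R = 7.5 / 0.98
R = 7.653 cmH2O/(L/s)


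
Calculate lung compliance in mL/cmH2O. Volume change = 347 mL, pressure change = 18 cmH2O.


C = dV / dP
C = 347 / 18
C = 19.28 mL/cmH2O


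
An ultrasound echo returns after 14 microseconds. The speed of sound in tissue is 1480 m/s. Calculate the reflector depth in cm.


depth = c * t / 2
t = 14 us = 1.4000e-05 s
depth = 1480 * 1.4000e-05 / 2
depth = 0.01036 m = 1.036 cm


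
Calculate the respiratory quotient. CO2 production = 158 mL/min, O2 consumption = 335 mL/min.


RQ = VCO2 / VO2
RQ = 158 / 335
RQ = 0.4716


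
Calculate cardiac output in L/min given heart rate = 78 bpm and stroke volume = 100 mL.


CO = HR * SV
CO = 78 * 100 / 1000
CO = 7.8 L/min


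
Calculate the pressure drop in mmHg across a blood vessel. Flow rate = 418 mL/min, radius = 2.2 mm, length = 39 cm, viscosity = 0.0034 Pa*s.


dP = 8*mu*L*Q / (pi*r^4)
Q = 418 mL/min = 6.96667e-06 m^3/s
dP = 1004.2 Pa = 1004.2 / 133.322 mmHg = 7.532 mmHg


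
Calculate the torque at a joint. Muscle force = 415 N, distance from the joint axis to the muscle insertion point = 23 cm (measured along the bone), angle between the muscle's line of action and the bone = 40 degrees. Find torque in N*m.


Torque = F * d * sin(theta)   (moment arm = d*sin(theta))
d = 23 cm = 0.23 m
Torque = 415 * 0.23 * sin(40)
Torque = 61.35 N*m


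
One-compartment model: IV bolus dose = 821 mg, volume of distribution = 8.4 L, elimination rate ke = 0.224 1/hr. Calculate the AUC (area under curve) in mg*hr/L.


C0 = Dose/Vd = 821/8.4 = 97.7381 mg/L
AUC = C0/ke = 97.7381/0.224
AUC = 436.3 mg*hr/L


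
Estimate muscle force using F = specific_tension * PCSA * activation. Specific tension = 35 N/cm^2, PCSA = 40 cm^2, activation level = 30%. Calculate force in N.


F = sigma * PCSA * activation
F = 35 * 40 * 0.3
F = 420 N


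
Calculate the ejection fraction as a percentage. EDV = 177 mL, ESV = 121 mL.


SV = EDV - ESV = 177 - 121 = 56 mL
EF = SV/EDV * 100 = 56/177 * 100
EF = 31.64%


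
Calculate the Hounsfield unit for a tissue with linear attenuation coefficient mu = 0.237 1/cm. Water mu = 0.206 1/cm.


HU = ((mu_tissue - mu_water) / mu_water) * 1000
HU = ((0.237 - 0.206) / 0.206) * 1000
HU = 150.5


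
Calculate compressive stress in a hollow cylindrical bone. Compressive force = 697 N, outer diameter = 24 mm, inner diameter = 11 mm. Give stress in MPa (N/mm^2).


A = pi*(r_o^2 - r_i^2)
r_o = 12 mm, r_i = 5.5 mm
A = 357.356 mm^2
sigma = F/A = 697 / 357.356
sigma = 1.95 MPa


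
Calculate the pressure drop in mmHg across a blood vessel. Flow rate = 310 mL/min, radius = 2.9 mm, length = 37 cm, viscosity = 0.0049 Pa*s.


dP = 8*mu*L*Q / (pi*r^4)
Q = 310 mL/min = 5.16667e-06 m^3/s
dP = 337.254 Pa = 337.254 / 133.322 mmHg = 2.53 mmHg


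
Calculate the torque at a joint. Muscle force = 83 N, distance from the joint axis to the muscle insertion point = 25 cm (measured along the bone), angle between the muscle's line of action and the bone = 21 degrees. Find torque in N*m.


Torque = F * d * sin(theta)   (moment arm = d*sin(theta))
d = 25 cm = 0.25 m
Torque = 83 * 0.25 * sin(21)
Torque = 7.436 N*m


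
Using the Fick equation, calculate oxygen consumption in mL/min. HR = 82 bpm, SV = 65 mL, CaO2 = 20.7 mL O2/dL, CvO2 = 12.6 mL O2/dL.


CO = HR*SV = 82*65/1000 = 5.33 L/min
a-v O2 diff = 20.7 - 12.6 = 8.1 mL/dL
VO2 = CO * (CaO2-CvO2) * 10 dL/L
VO2 = 5.33 * 8.1 * 10
VO2 = 431.7 mL/min


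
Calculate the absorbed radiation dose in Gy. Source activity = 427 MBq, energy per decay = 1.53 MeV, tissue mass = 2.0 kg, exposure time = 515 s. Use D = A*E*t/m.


A = 427 MBq = 4.2700e+08 Bq
E = 1.53 MeV = 2.45106e-13 J
D = A*E*t/m = 4.2700e+08*2.45106e-13*515/2.0
D = 0.02695 Gy


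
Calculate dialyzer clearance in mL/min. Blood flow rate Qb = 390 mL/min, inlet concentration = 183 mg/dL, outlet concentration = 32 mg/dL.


K = Qb * (Cb_in - Cb_out) / Cb_in
K = 390 * (183 - 32) / 183
K = 321.8 mL/min


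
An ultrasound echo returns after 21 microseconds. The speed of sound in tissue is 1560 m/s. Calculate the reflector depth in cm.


depth = c * t / 2
t = 21 us = 2.1000e-05 s
depth = 1560 * 2.1000e-05 / 2
depth = 0.01638 m = 1.638 cm


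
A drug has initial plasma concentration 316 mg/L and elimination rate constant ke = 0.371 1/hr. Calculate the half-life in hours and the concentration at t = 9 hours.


t_half = ln(2) / ke = 0.693147 / 0.371 = 1.868 hr
C(t) = C0 * exp(-ke*t) = 316 * exp(-0.371*9)
C(9) = 11.21 mg/L


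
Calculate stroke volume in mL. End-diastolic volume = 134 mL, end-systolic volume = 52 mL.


SV = EDV - ESV
SV = 134 - 52
SV = 82 mL


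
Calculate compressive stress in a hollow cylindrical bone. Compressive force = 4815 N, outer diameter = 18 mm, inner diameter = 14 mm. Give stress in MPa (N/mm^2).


A = pi*(r_o^2 - r_i^2)
r_o = 9 mm, r_i = 7 mm
A = 100.531 mm^2
sigma = F/A = 4815 / 100.531
sigma = 47.9 MPa


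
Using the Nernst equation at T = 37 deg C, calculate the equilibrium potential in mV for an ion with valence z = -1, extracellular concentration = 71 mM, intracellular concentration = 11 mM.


E = (RT/(zF)) * ln(C_out/C_in)
T = 37 + 273.15 = 310.15 K
E = (8.314 * 310.15 / (-1 * 96485)) * ln(71/11)
E = -49.84 mV


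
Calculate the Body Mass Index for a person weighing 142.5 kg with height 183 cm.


BMI = weight / height^2
height = 183 cm = 1.83 m
BMI = 142.5 / 1.83^2
BMI = 42.55 kg/m^2


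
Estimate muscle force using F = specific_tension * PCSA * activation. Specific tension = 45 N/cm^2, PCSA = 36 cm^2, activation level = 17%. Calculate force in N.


F = sigma * PCSA * activation
F = 45 * 36 * 0.17
F = 275.4 N


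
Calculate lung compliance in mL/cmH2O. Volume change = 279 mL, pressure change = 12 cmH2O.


C = dV / dP
C = 279 / 12
C = 23.25 mL/cmH2O


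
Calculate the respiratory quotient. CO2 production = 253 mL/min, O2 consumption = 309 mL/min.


RQ = VCO2 / VO2
RQ = 253 / 309
RQ = 0.8188


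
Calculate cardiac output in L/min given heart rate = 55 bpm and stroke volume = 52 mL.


CO = HR * SV
CO = 55 * 52 / 1000
CO = 2.86 L/min


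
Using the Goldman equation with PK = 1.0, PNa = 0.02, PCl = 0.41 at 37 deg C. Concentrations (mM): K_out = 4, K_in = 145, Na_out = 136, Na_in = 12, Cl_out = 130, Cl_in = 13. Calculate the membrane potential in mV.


Vm = (RT/F)*ln((PK*Ko + PNa*Nao + PCl*Cli)/(PK*Ki + PNa*Nai + PCl*Clo))
Numer = 12.05, Denom = 198.54
Vm = -74.88 mV


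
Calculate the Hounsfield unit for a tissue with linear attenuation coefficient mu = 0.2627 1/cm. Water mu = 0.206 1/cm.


HU = ((mu_tissue - mu_water) / mu_water) * 1000
HU = ((0.2627 - 0.206) / 0.206) * 1000
HU = 275.2


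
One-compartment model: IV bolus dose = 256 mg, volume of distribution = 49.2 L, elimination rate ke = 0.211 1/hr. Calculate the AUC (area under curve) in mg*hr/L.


C0 = Dose/Vd = 256/49.2 = 5.20325 mg/L
AUC = C0/ke = 5.20325/0.211
AUC = 24.66 mg*hr/L


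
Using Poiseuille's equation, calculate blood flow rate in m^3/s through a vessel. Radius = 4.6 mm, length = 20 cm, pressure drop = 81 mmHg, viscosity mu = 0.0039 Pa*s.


Q = pi*r^4*dP / (8*mu*L)
r = 0.0046 m, L = 0.2 m
dP = 81 mmHg = 10799.082 Pa
Q = 0.002434 m^3/s


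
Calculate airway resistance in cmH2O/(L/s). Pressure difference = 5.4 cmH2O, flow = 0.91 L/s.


R = dP / flow
R = 5.4 / 0.91
R = 5.934 cmH2O/(L/s)


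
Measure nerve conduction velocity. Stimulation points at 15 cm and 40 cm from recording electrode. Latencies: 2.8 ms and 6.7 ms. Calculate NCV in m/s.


Distance = (40 - 15) / 100 = 0.25 m
dt = (6.7 - 2.8) / 1000 = 0.0039 s
NCV = dist / dt = 64.1 m/s


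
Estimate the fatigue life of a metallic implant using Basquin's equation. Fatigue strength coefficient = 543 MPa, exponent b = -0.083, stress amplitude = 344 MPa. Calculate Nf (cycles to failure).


sigma_a = sigma_f' * (2Nf)^b
2Nf = (sigma_a/sigma_f')^(1/b)
2Nf = (344/543)^(1/-0.083)
2Nf = 244.59662
Nf = 122.3


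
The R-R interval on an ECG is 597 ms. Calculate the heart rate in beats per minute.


HR = 60 / RR_interval(s)
RR = 597 ms = 0.597 s
HR = 60 / 0.597 = 100.5 bpm


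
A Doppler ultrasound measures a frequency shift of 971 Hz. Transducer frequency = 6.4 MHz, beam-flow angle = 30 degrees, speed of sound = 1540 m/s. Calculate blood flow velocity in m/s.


v = fd * c / (2 * f0 * cos(theta))
v = 971 * 1540 / (2 * 6.4000e+06 * cos(30))
v = 0.1349 m/s


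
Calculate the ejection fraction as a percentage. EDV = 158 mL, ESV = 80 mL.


SV = EDV - ESV = 158 - 80 = 78 mL
EF = SV/EDV * 100 = 78/158 * 100
EF = 49.37%


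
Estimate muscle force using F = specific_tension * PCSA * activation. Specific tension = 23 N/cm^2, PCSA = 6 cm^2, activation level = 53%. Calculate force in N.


F = sigma * PCSA * activation
F = 23 * 6 * 0.53
F = 73.14 N


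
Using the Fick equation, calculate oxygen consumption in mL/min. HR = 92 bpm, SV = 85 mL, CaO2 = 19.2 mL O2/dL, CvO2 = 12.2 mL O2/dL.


CO = HR*SV = 92*85/1000 = 7.82 L/min
a-v O2 diff = 19.2 - 12.2 = 7 mL/dL
VO2 = CO * (CaO2-CvO2) * 10 dL/L
VO2 = 7.82 * 7 * 10
VO2 = 547.4 mL/min


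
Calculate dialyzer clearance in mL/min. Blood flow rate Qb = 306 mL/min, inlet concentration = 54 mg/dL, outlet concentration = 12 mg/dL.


K = Qb * (Cb_in - Cb_out) / Cb_in
K = 306 * (54 - 12) / 54
K = 238 mL/min


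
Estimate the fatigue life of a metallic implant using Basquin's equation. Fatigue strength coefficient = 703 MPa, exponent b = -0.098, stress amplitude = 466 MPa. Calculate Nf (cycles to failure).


sigma_a = sigma_f' * (2Nf)^b
2Nf = (sigma_a/sigma_f')^(1/b)
2Nf = (466/703)^(1/-0.098)
2Nf = 66.395221
Nf = 33.2


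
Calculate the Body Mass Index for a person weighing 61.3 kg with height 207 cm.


BMI = weight / height^2
height = 207 cm = 2.07 m
BMI = 61.3 / 2.07^2
BMI = 14.31 kg/m^2


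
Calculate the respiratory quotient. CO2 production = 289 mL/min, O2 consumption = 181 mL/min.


RQ = VCO2 / VO2
RQ = 289 / 181
RQ = 1.597


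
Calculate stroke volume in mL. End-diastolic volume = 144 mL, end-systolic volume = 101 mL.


SV = EDV - ESV
SV = 144 - 101
SV = 43 mL


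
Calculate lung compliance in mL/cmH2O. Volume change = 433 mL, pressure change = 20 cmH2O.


C = dV / dP
C = 433 / 20
C = 21.65 mL/cmH2O


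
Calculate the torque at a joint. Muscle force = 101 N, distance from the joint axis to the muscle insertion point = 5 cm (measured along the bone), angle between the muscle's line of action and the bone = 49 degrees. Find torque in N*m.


Torque = F * d * sin(theta)   (moment arm = d*sin(theta))
d = 5 cm = 0.05 m
Torque = 101 * 0.05 * sin(49)
Torque = 3.811 N*m


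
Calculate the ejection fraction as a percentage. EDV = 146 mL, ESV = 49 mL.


SV = EDV - ESV = 146 - 49 = 97 mL
EF = SV/EDV * 100 = 97/146 * 100
EF = 66.44%


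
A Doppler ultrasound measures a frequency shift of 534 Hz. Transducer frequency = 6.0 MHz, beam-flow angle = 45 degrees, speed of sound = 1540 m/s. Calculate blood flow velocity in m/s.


v = fd * c / (2 * f0 * cos(theta))
v = 534 * 1540 / (2 * 6.0000e+06 * cos(45))
v = 0.09692 m/s


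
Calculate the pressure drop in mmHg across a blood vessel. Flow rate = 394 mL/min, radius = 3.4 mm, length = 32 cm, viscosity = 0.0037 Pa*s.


dP = 8*mu*L*Q / (pi*r^4)
Q = 394 mL/min = 6.56667e-06 m^3/s
dP = 148.157 Pa = 148.157 / 133.322 mmHg = 1.111 mmHg


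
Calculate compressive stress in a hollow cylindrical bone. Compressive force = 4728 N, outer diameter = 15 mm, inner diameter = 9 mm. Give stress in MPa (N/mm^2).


A = pi*(r_o^2 - r_i^2)
r_o = 7.5 mm, r_i = 4.5 mm
A = 113.097 mm^2
sigma = F/A = 4728 / 113.097
sigma = 41.8 MPa


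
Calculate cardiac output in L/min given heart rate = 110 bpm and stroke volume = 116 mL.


CO = HR * SV
CO = 110 * 116 / 1000
CO = 12.76 L/min


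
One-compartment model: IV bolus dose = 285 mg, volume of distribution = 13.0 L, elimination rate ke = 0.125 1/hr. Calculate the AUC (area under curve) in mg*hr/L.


C0 = Dose/Vd = 285/13.0 = 21.9231 mg/L
AUC = C0/ke = 21.9231/0.125
AUC = 175.4 mg*hr/L


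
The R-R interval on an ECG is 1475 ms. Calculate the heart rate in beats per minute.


HR = 60 / RR_interval(s)
RR = 1475 ms = 1.475 s
HR = 60 / 1.475 = 40.68 bpm


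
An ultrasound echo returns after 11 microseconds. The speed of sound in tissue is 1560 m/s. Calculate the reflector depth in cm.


depth = c * t / 2
t = 11 us = 1.1000e-05 s
depth = 1560 * 1.1000e-05 / 2
depth = 0.00858 m = 0.858 cm


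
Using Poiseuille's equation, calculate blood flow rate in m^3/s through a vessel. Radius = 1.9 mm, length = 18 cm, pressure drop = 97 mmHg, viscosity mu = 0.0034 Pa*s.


Q = pi*r^4*dP / (8*mu*L)
r = 0.0019 m, L = 0.18 m
dP = 97 mmHg = 12932.234 Pa
Q = 1.0814e-04 m^3/s


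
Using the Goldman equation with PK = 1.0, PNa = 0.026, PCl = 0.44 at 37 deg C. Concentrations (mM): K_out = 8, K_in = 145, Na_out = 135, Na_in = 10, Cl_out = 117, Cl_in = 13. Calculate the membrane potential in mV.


Vm = (RT/F)*ln((PK*Ko + PNa*Nao + PCl*Cli)/(PK*Ki + PNa*Nai + PCl*Clo))
Numer = 17.23, Denom = 196.74
Vm = -65.08 mV


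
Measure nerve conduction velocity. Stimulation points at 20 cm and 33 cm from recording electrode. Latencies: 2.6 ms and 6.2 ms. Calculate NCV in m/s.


Distance = (33 - 20) / 100 = 0.13 m
dt = (6.2 - 2.6) / 1000 = 0.0036 s
NCV = dist / dt = 36.11 m/s


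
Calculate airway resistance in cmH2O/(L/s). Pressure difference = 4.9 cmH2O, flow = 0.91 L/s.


R = dP / flow
R = 4.9 / 0.91
R = 5.385 cmH2O/(L/s)


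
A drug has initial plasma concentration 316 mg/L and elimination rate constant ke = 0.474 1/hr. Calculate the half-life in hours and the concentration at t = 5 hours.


t_half = ln(2) / ke = 0.693147 / 0.474 = 1.462 hr
C(t) = C0 * exp(-ke*t) = 316 * exp(-0.474*5)
C(5) = 29.54 mg/L


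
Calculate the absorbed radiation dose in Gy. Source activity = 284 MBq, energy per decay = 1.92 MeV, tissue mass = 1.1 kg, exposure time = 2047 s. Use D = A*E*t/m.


A = 284 MBq = 2.8400e+08 Bq
E = 1.92 MeV = 3.07584e-13 J
D = A*E*t/m = 2.8400e+08*3.07584e-13*2047/1.1
D = 0.1626 Gy


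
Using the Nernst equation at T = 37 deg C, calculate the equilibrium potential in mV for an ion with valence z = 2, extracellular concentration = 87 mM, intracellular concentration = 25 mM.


E = (RT/(zF)) * ln(C_out/C_in)
T = 37 + 273.15 = 310.15 K
E = (8.314 * 310.15 / (2 * 96485)) * ln(87/25)
E = 16.66 mV


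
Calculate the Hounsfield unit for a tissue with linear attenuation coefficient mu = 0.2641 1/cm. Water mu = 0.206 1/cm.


HU = ((mu_tissue - mu_water) / mu_water) * 1000
HU = ((0.2641 - 0.206) / 0.206) * 1000
HU = 282


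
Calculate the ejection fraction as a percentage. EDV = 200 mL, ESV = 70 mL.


SV = EDV - ESV = 200 - 70 = 130 mL
EF = SV/EDV * 100 = 130/200 * 100
EF = 65%


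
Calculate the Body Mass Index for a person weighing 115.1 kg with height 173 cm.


BMI = weight / height^2
height = 173 cm = 1.73 m
BMI = 115.1 / 1.73^2
BMI = 38.46 kg/m^2


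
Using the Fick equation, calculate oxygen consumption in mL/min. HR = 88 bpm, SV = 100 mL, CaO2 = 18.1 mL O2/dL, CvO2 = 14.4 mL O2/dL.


CO = HR*SV = 88*100/1000 = 8.8 L/min
a-v O2 diff = 18.1 - 14.4 = 3.7 mL/dL
VO2 = CO * (CaO2-CvO2) * 10 dL/L
VO2 = 8.8 * 3.7 * 10
VO2 = 325.6 mL/min


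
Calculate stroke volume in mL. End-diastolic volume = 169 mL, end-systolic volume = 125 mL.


SV = EDV - ESV
SV = 169 - 125
SV = 44 mL


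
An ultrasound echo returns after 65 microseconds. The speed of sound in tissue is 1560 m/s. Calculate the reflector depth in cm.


depth = c * t / 2
t = 65 us = 6.5000e-05 s
depth = 1560 * 6.5000e-05 / 2
depth = 0.0507 m = 5.07 cm


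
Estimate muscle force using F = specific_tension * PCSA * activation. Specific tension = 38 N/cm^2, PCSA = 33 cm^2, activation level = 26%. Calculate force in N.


F = sigma * PCSA * activation
F = 38 * 33 * 0.26
F = 326 N


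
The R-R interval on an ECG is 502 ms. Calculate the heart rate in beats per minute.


HR = 60 / RR_interval(s)
RR = 502 ms = 0.502 s
HR = 60 / 0.502 = 119.5 bpm


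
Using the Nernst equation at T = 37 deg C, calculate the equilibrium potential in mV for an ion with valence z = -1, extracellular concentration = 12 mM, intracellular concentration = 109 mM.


E = (RT/(zF)) * ln(C_out/C_in)
T = 37 + 273.15 = 310.15 K
E = (8.314 * 310.15 / (-1 * 96485)) * ln(12/109)
E = 58.97 mV


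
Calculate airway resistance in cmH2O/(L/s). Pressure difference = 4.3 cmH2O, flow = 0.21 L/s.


R = dP / flow
R = 4.3 / 0.21
R = 20.48 cmH2O/(L/s)


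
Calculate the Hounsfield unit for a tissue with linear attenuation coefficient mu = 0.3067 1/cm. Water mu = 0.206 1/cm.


HU = ((mu_tissue - mu_water) / mu_water) * 1000
HU = ((0.3067 - 0.206) / 0.206) * 1000
HU = 488.8


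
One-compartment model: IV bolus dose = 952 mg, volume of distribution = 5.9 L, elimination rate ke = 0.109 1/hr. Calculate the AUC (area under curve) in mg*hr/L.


C0 = Dose/Vd = 952/5.9 = 161.356 mg/L
AUC = C0/ke = 161.356/0.109
AUC = 1480 mg*hr/L


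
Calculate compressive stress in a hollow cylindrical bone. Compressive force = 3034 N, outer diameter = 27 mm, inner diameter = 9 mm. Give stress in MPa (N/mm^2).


A = pi*(r_o^2 - r_i^2)
r_o = 13.5 mm, r_i = 4.5 mm
A = 508.938 mm^2
sigma = F/A = 3034 / 508.938
sigma = 5.961 MPa


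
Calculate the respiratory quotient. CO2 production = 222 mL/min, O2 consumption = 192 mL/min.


RQ = VCO2 / VO2
RQ = 222 / 192
RQ = 1.156


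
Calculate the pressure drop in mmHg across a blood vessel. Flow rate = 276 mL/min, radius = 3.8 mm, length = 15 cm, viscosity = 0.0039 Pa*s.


dP = 8*mu*L*Q / (pi*r^4)
Q = 276 mL/min = 4.6e-06 m^3/s
dP = 32.8639 Pa = 32.8639 / 133.322 mmHg = 0.2465 mmHg


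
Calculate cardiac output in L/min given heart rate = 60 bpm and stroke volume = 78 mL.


CO = HR * SV
CO = 60 * 78 / 1000
CO = 4.68 L/min


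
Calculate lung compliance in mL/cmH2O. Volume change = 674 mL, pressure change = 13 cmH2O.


C = dV / dP
C = 674 / 13
C = 51.85 mL/cmH2O


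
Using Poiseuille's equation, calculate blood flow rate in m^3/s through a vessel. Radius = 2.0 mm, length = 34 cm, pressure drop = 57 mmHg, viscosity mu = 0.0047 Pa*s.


Q = pi*r^4*dP / (8*mu*L)
r = 0.002 m, L = 0.34 m
dP = 57 mmHg = 7599.354 Pa
Q = 2.9880e-05 m^3/s


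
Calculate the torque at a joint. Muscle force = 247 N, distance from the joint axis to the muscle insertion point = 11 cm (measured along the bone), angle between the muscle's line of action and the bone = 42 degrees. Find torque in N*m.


Torque = F * d * sin(theta)   (moment arm = d*sin(theta))
d = 11 cm = 0.11 m
Torque = 247 * 0.11 * sin(42)
Torque = 18.18 N*m


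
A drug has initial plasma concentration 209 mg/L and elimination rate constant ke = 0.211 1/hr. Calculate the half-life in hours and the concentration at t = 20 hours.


t_half = ln(2) / ke = 0.693147 / 0.211 = 3.285 hr
C(t) = C0 * exp(-ke*t) = 209 * exp(-0.211*20)
C(20) = 3.072 mg/L


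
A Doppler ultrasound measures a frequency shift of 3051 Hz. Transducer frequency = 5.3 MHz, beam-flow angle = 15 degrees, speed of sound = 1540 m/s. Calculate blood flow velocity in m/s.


v = fd * c / (2 * f0 * cos(theta))
v = 3051 * 1540 / (2 * 5.3000e+06 * cos(15))
v = 0.4589 m/s


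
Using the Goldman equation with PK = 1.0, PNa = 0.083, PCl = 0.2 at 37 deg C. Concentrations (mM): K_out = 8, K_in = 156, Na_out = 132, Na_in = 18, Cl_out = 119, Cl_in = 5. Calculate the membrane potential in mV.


Vm = (RT/F)*ln((PK*Ko + PNa*Nao + PCl*Cli)/(PK*Ki + PNa*Nai + PCl*Clo))
Numer = 19.956, Denom = 181.294
Vm = -58.97 mV


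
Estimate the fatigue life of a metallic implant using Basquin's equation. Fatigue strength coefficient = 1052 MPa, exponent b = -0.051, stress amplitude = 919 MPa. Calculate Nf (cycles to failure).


sigma_a = sigma_f' * (2Nf)^b
2Nf = (sigma_a/sigma_f')^(1/b)
2Nf = (919/1052)^(1/-0.051)
2Nf = 14.157445
Nf = 7.079


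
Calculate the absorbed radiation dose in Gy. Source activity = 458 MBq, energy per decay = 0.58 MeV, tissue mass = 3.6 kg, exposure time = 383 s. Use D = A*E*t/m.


A = 458 MBq = 4.5800e+08 Bq
E = 0.58 MeV = 9.2916e-14 J
D = A*E*t/m = 4.5800e+08*9.2916e-14*383/3.6
D = 0.004527 Gy


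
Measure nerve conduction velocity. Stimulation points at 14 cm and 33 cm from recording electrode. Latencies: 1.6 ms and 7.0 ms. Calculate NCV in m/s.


Distance = (33 - 14) / 100 = 0.19 m
dt = (7.0 - 1.6) / 1000 = 0.0054 s
NCV = dist / dt = 35.19 m/s


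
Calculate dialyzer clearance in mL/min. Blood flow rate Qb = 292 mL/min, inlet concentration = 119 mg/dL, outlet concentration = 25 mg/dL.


K = Qb * (Cb_in - Cb_out) / Cb_in
K = 292 * (119 - 25) / 119
K = 230.7 mL/min


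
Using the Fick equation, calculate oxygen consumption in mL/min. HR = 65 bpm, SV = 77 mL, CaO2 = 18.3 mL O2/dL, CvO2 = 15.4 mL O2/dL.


CO = HR*SV = 65*77/1000 = 5.005 L/min
a-v O2 diff = 18.3 - 15.4 = 2.9 mL/dL
VO2 = CO * (CaO2-CvO2) * 10 dL/L
VO2 = 5.005 * 2.9 * 10
VO2 = 145.1 mL/min


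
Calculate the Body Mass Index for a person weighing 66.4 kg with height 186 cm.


BMI = weight / height^2
height = 186 cm = 1.86 m
BMI = 66.4 / 1.86^2
BMI = 19.19 kg/m^2


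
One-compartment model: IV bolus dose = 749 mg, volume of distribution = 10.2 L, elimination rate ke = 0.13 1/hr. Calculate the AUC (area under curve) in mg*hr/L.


C0 = Dose/Vd = 749/10.2 = 73.4314 mg/L
AUC = C0/ke = 73.4314/0.13
AUC = 564.9 mg*hr/L


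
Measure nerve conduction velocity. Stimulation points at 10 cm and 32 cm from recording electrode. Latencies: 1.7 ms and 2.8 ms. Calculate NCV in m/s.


Distance = (32 - 10) / 100 = 0.22 m
dt = (2.8 - 1.7) / 1000 = 0.0011 s
NCV = dist / dt = 200 m/s


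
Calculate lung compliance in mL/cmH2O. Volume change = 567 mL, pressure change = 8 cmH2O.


C = dV / dP
C = 567 / 8
C = 70.88 mL/cmH2O


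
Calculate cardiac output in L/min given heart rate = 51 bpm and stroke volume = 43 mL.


CO = HR * SV
CO = 51 * 43 / 1000
CO = 2.193 L/min


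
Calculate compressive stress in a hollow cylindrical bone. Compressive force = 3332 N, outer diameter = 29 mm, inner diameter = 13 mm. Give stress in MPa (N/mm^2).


A = pi*(r_o^2 - r_i^2)
r_o = 14.5 mm, r_i = 6.5 mm
A = 527.788 mm^2
sigma = F/A = 3332 / 527.788
sigma = 6.313 MPa


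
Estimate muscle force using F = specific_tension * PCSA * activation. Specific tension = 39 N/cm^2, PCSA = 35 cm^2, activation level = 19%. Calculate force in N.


F = sigma * PCSA * activation
F = 39 * 35 * 0.19
F = 259.4 N


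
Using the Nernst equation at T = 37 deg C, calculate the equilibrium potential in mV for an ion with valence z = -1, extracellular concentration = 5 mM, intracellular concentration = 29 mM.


E = (RT/(zF)) * ln(C_out/C_in)
T = 37 + 273.15 = 310.15 K
E = (8.314 * 310.15 / (-1 * 96485)) * ln(5/29)
E = 46.98 mV


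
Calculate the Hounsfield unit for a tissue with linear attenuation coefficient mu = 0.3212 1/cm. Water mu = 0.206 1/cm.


HU = ((mu_tissue - mu_water) / mu_water) * 1000
HU = ((0.3212 - 0.206) / 0.206) * 1000
HU = 559.2
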